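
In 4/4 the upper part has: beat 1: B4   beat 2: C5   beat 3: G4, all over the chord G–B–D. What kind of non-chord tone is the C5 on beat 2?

The harmony at that moment is G major triad (G, B, D); C5 is not a chord tone.
It is approached by step up from B4 and left by leap down to G4.
Step in, leap out, on a weak beat — an escape tone.

Escape tone.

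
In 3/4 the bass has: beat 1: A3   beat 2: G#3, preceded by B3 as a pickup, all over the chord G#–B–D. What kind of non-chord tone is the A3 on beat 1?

The harmony at that moment is G# diminished triad (G#, B, D); A3 is not a chord tone.
It is approached by step down from B3 and left by step down to G#3.
Step in, step out in the same direction — a passing tone.

Passing tone.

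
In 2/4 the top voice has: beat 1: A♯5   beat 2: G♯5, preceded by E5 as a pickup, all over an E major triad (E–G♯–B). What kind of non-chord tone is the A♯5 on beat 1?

Appoggiatura.

The harmony at that moment is E major triad (E, G♯, B); A♯5 is not a chord tone.
It is approached by leap up from E5 and left by step down to G♯5.
Leap in, step out, metrically accented — an appoggiatura.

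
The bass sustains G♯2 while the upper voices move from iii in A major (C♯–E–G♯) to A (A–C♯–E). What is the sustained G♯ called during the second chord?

Pedal tone (pedal point).

The harmony at that moment is A major triad (A, C♯, E); G♯2 is not a chord tone.
It is held over (the same pitch as the preceding G♯2) and then sustained as the same pitch into the next harmony.
Sustained through a change of harmony — a pedal tone.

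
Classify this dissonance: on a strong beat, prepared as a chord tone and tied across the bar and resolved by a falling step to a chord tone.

Suspension.

Approach: by preparation — the pitch is first a chord tone, then held (tied or repeated) while the harmony changes under it. Departure: down by step. Metric position: strong.
A prepared dissonance that resolves downward by step — a suspension. (The same figure resolving upward would be a retardation.)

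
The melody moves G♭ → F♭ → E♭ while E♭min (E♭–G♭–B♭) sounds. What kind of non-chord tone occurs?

The harmony at that moment is E♭ minor triad (E♭, G♭, B♭); F♭ is not a chord tone.
It is approached by step down from G♭ and left by step down to E♭.
Step in, step out in the same direction — a passing tone.

F♭ is a passing tone.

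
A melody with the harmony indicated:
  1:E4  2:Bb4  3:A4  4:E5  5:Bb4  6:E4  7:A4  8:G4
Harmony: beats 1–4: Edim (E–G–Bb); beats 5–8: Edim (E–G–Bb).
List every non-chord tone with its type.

The harmony at that moment is E diminished triad (E, G, Bb); A4 is not a chord tone.
It is approached by step down from Bb4 and left by leap up to E5.
Step in, leap out — an escape tone.
The harmony at that moment is E diminished triad (E, G, Bb); A4 is not a chord tone.
It is approached by leap up from E4 and left by step down to G4.
Leap in, step out — an appoggiatura.

A4 (beat 3) — escape tone; A4 (beat 7) — appoggiatura.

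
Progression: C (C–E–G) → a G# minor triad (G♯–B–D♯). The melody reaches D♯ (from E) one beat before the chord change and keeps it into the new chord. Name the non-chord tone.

D♯ is an anticipation.

The harmony at that moment is C major triad (C, E, G); D♯ is not a chord tone.
It is approached by step down from E and then sustained as the same pitch into the next harmony.
Arriving early and becoming a chord tone when the harmony changes — an anticipation.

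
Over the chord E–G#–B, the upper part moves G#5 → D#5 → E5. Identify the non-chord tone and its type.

D#5 is an appoggiatura.

The harmony at that moment is E major triad (E, G#, B); D#5 is not a chord tone.
It is approached by leap down from G#5 and left by step up to E5.
Leap in, step out — an appoggiatura.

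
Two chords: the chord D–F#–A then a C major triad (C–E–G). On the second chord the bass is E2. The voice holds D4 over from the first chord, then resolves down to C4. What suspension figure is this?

At the second chord the bass is E2. The suspended D4 lies a seventh above the bass; after resolving down by step to C4, the interval above the bass becomes a sixth.
Suspension figures are named by those two intervals: 7–6.

7–6 suspension.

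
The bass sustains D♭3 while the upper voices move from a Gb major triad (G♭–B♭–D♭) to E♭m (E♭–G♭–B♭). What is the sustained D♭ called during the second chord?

Pedal tone (pedal point).

The harmony at that moment is E♭ minor triad (E♭, G♭, B♭); D♭3 is not a chord tone.
It is held over (the same pitch as the preceding D♭3) and then sustained as the same pitch into the next harmony.
Sustained through a change of harmony — a pedal tone.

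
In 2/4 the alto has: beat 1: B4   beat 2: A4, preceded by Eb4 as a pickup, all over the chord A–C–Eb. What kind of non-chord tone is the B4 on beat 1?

The harmony at that moment is A diminished triad (A, C, Eb); B4 is not a chord tone.
It is approached by leap up from Eb4 and left by step down to A4.
Leap in, step out, metrically accented — an appoggiatura.

Appoggiatura.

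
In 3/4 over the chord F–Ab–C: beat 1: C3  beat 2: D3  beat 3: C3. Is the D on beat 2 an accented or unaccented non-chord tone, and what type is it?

The harmony at that moment is F minor triad (F, Ab, C); D3 is not a chord tone.
It is approached by step up from C3 and left by step down to C3.
Step away and step back to the same note — a neighbor tone (upper neighbor).
It falls on a weak beat, so it is unaccented.

Unaccented neighbor tone.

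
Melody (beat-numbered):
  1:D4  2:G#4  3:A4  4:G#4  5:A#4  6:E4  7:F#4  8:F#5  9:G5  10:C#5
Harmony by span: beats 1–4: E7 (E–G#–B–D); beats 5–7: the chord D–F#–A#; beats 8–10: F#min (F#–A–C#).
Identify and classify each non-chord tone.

A4 (beat 3) — neighbor tone; E4 (beat 6) — appoggiatura; G5 (beat 9) — escape tone.

The harmony at that moment is E dominant seventh chord (E, G#, B, D); A4 is not a chord tone.
It is approached by step up from G#4 and left by step down to G#4.
Step away and step back to the same note — a neighbor tone (upper neighbor).
The harmony at that moment is D augmented triad (D, F#, A#); E4 is not a chord tone.
It is approached by leap down from A#4 and left by step up to F#4.
Leap in, step out — an appoggiatura.
The harmony at that moment is F# minor triad (F#, A, C#); G5 is not a chord tone.
It is approached by step up from F#5 and left by leap down to C#5.
Step in, leap out — an escape tone.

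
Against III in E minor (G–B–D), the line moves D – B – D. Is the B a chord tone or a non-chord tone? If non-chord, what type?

G major triad contains G, B, D; B is the third, so it is a chord tone.

Chord tone (the third of G major triad).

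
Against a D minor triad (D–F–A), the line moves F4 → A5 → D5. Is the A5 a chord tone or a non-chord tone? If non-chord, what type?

D minor triad contains D, F, A; A is the fifth, so it is a chord tone.

Chord tone (the fifth of D minor triad).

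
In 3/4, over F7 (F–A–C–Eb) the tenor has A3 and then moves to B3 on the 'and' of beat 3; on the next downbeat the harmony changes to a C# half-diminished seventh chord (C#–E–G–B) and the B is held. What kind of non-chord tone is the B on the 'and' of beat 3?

Anticipation.

The harmony at that moment is F dominant seventh chord (F, A, C, Eb); B3 is not a chord tone.
It is approached by step up from A3 and then sustained as the same pitch into the next harmony.
Arriving early and becoming a chord tone when the harmony changes — an anticipation.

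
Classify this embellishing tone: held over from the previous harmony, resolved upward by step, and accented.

Approach: by preparation — the pitch is first a chord tone, then held (tied or repeated) while the harmony changes under it. Departure: up by step. Metric position: strong.
A prepared dissonance that resolves upward by step — a retardation. (The same figure resolving downward would be a suspension.)

Retardation.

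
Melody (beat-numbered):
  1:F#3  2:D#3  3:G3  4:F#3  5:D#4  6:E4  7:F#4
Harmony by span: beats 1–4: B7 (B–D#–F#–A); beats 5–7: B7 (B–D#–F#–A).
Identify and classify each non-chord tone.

G3 (beat 3) — appoggiatura; E4 (beat 6) — passing tone.

The harmony at that moment is B dominant seventh chord (B, D#, F#, A); G3 is not a chord tone.
It is approached by leap up from D#3 and left by step down to F#3.
Leap in, step out — an appoggiatura.
The harmony at that moment is B dominant seventh chord (B, D#, F#, A); E4 is not a chord tone.
It is approached by step up from D#4 and left by step up to F#4.
Step in, step out in the same direction — a passing tone.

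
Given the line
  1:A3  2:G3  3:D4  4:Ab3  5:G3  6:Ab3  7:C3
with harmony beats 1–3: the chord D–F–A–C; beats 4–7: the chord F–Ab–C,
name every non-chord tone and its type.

G3 (beat 2) — escape tone; G3 (beat 5) — neighbor tone.

The harmony at that moment is D minor seventh chord (D, F, A, C); G3 is not a chord tone.
It is approached by step down from A3 and left by leap up to D4.
Step in, leap out — an escape tone.
The harmony at that moment is F minor triad (F, Ab, C); G3 is not a chord tone.
It is approached by step down from Ab3 and left by step up to Ab3.
Step away and step back to the same note — a neighbor tone (lower neighbor).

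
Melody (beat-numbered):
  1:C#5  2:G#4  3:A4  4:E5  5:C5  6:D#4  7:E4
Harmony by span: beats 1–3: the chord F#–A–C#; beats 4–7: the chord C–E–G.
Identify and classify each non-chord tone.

The harmony at that moment is F# minor triad (F#, A, C#); G#4 is not a chord tone.
It is approached by leap down from C#5 and left by step up to A4.
Leap in, step out — an appoggiatura.
The harmony at that moment is C major triad (C, E, G); D#4 is not a chord tone.
It is approached by leap down from C5 and left by step up to E4.
Leap in, step out — an appoggiatura.

G#4 (beat 2) — appoggiatura; D#4 (beat 6) — appoggiatura.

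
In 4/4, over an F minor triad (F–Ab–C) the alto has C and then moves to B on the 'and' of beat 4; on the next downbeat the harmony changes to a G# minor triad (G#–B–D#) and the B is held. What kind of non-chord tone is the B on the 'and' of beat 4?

Anticipation.

The harmony at that moment is F minor triad (F, Ab, C); B is not a chord tone.
It is approached by step down from C and then sustained as the same pitch into the next harmony.
Arriving early and becoming a chord tone when the harmony changes — an anticipation.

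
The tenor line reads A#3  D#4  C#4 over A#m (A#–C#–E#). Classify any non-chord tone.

D#4 is an appoggiatura.

The harmony at that moment is A# minor triad (A#, C#, E#); D#4 is not a chord tone.
It is approached by leap up from A#3 and left by step down to C#4.
Leap in, step out — an appoggiatura.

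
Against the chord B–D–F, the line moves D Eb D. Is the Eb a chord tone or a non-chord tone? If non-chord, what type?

Non-chord tone — a neighbor tone.

The harmony at that moment is B diminished triad (B, D, F); Eb is not a chord tone.
It is approached by step up from D and left by step down to D.
Step away and step back to the same note — a neighbor tone (upper neighbor).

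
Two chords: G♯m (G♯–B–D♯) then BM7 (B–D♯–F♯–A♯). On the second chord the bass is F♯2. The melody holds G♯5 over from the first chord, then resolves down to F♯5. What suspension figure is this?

9–8 suspension.

At the second chord the bass is F♯2. The suspended G♯5 lies a ninth above the bass; after resolving down by step to F♯5, the interval above the bass becomes an octave.
Suspension figures are named by those two intervals: 9–8.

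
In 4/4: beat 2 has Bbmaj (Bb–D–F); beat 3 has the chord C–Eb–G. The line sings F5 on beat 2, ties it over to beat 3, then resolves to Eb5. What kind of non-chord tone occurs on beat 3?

The harmony at that moment is C minor triad (C, Eb, G); F5 is not a chord tone.
It is held over (the same pitch as the preceding F5) and left by step down to Eb5.
Held over from the previous chord and resolving down by step — a suspension.

Suspension.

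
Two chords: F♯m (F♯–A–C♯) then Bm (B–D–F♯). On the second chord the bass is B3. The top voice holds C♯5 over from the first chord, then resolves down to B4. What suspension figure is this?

9–8 suspension.

At the second chord the bass is B3. The suspended C♯5 lies a ninth above the bass; after resolving down by step to B4, the interval above the bass becomes an octave.
Suspension figures are named by those two intervals: 9–8.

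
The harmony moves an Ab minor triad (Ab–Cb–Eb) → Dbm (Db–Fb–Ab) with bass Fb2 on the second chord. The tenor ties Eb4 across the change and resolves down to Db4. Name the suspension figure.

7–6 suspension.

At the second chord the bass is Fb2. The suspended Eb4 lies a seventh above the bass; after resolving down by step to Db4, the interval above the bass becomes a sixth.
Suspension figures are named by those two intervals: 7–6.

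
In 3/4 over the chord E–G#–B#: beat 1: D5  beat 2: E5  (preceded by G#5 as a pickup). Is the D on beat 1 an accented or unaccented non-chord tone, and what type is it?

The harmony at that moment is E augmented triad (E, G#, B#); D5 is not a chord tone.
It is approached by leap down from G#5 and left by step up to E5.
Leap in, step out — an appoggiatura.
It falls on the downbeat, so it is accented.

Accented appoggiatura.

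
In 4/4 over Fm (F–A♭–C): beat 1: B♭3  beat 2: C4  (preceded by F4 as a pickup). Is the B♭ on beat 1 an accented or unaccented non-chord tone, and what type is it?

The harmony at that moment is F minor triad (F, A♭, C); B♭3 is not a chord tone.
It is approached by leap down from F4 and left by step up to C4.
Leap in, step out — an appoggiatura.
It falls on the downbeat, so it is accented.

Accented appoggiatura.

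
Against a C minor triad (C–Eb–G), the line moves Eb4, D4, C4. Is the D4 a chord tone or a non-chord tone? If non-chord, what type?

Non-chord tone — a passing tone.

The harmony at that moment is C minor triad (C, Eb, G); D4 is not a chord tone.
It is approached by step down from Eb4 and left by step down to C4.
Step in, step out in the same direction — a passing tone.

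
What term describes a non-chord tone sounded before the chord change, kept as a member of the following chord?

Anticipation.

Approach: ahead of the chord change (typically by step), so it is dissonant against the current harmony. Departure: none — the same pitch is restated or held and is a chord tone of the new harmony.
Dissonant first, consonant once the harmony catches up: the note simply arrives early — an anticipation. (The reverse timing, consonant first and dissonant after the change, would be a suspension or retardation.)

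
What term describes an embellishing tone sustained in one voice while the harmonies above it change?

Approach: none. Departure: none — a single pitch is sustained while the chords change around it, passing through harmonies that do not contain it.
No melodic motion at all; the dissonance is created entirely by the moving harmonies against the stationary note — a pedal tone (pedal point).

Pedal tone.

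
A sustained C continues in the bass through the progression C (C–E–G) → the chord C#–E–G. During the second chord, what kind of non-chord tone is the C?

The harmony at that moment is C# diminished triad (C#, E, G); C is not a chord tone.
It is held over (the same pitch as the preceding C) and then sustained as the same pitch into the next harmony.
Sustained through a change of harmony — a pedal tone.

Pedal tone (pedal point).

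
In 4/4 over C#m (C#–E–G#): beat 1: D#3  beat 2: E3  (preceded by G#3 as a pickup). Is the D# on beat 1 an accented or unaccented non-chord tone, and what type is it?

The harmony at that moment is C# minor triad (C#, E, G#); D#3 is not a chord tone.
It is approached by leap down from G#3 and left by step up to E3.
Leap in, step out — an appoggiatura.
It falls on the downbeat, so it is accented.

Accented appoggiatura.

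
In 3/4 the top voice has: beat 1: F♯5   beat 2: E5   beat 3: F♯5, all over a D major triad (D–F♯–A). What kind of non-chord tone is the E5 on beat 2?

The harmony at that moment is D major triad (D, F♯, A); E5 is not a chord tone.
It is approached by step down from F♯5 and left by step up to F♯5.
Step away and step back to the same note — a neighbor tone (lower neighbor).

Lower neighbor tone.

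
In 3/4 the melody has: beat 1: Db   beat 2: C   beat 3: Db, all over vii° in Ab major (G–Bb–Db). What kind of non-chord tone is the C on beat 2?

The harmony at that moment is G diminished triad (G, Bb, Db); C is not a chord tone.
It is approached by step down from Db and left by step up to Db.
Step away and step back to the same note — a neighbor tone (lower neighbor).

Lower neighbor tone.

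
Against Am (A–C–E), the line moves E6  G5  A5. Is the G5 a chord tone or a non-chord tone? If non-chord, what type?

Non-chord tone — an appoggiatura.

The harmony at that moment is A minor triad (A, C, E); G5 is not a chord tone.
It is approached by leap down from E6 and left by step up to A5.
Leap in, step out — an appoggiatura.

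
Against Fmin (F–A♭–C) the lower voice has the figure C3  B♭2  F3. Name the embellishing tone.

The harmony at that moment is F minor triad (F, A♭, C); B♭2 is not a chord tone.
It is approached by step down from C3 and left by leap up to F3.
Step in, leap out — an escape tone.

B♭2 is an escape tone.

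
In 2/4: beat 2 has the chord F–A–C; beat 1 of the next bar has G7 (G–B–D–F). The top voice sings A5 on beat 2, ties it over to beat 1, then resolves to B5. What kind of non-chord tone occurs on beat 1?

Retardation.

The harmony at that moment is G dominant seventh chord (G, B, D, F); A5 is not a chord tone.
It is held over (the same pitch as the preceding A5) and left by step up to B5.
Held over from the previous chord and resolving up by step — a retardation.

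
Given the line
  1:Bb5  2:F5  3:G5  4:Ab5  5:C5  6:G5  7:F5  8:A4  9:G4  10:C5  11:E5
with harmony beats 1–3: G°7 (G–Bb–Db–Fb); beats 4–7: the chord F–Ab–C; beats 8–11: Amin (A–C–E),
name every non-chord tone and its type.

The harmony at that moment is G diminished seventh chord (G, Bb, Db, Fb); F5 is not a chord tone.
It is approached by leap down from Bb5 and left by step up to G5.
Leap in, step out — an appoggiatura.
The harmony at that moment is F minor triad (F, Ab, C); G5 is not a chord tone.
It is approached by leap up from C5 and left by step down to F5.
Leap in, step out — an appoggiatura.
The harmony at that moment is A minor triad (A, C, E); G4 is not a chord tone.
It is approached by step down from A4 and left by leap up to C5.
Step in, leap out — an escape tone.

F5 (beat 2) — appoggiatura; G5 (beat 6) — appoggiatura; G4 (beat 9) — escape tone.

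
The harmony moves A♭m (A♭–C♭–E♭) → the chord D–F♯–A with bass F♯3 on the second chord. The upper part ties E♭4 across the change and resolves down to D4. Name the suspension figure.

At the second chord the bass is F♯3. The suspended E♭4 lies a seventh above the bass; after resolving down by step to D4, the interval above the bass becomes a sixth.
Suspension figures are named by those two intervals: 7–6.

7–6 suspension.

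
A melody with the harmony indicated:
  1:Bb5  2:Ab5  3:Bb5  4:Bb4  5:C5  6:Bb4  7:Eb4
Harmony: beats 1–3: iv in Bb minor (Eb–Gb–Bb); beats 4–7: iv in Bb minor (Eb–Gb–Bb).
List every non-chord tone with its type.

Ab5 (beat 2) — neighbor tone; C5 (beat 5) — neighbor tone.

The harmony at that moment is Eb minor triad (Eb, Gb, Bb); Ab5 is not a chord tone.
It is approached by step down from Bb5 and left by step up to Bb5.
Step away and step back to the same note — a neighbor tone (lower neighbor).
The harmony at that moment is Eb minor triad (Eb, Gb, Bb); C5 is not a chord tone.
It is approached by step up from Bb4 and left by step down to Bb4.
Step away and step back to the same note — a neighbor tone (upper neighbor).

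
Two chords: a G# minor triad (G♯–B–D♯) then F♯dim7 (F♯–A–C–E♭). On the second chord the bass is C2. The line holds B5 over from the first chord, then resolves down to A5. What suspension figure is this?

7–6 suspension.

At the second chord the bass is C2. The suspended B5 lies a seventh above the bass; after resolving down by step to A5, the interval above the bass becomes a sixth.
Suspension figures are named by those two intervals: 7–6.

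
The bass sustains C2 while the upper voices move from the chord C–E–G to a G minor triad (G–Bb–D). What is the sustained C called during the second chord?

The harmony at that moment is G minor triad (G, Bb, D); C2 is not a chord tone.
It is held over (the same pitch as the preceding C2) and then sustained as the same pitch into the next harmony.
Sustained through a change of harmony — a pedal tone.

Pedal tone (pedal point).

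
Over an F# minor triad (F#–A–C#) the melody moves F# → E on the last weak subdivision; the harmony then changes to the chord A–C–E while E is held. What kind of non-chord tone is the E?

The harmony at that moment is F# minor triad (F#, A, C#); E is not a chord tone.
It is approached by step down from F# and then sustained as the same pitch into the next harmony.
Arriving early and becoming a chord tone when the harmony changes — an anticipation.

E is an anticipation.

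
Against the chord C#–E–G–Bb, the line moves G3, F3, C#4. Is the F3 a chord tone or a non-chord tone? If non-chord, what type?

Non-chord tone — an escape tone.

The harmony at that moment is C# diminished seventh chord (C#, E, G, Bb); F3 is not a chord tone.
It is approached by step down from G3 and left by leap up to C#4.
Step in, leap out — an escape tone.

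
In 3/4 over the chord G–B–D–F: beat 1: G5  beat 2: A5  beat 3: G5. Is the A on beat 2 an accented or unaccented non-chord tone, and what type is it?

Unaccented neighbor tone.

The harmony at that moment is G dominant seventh chord (G, B, D, F); A5 is not a chord tone.
It is approached by step up from G5 and left by step down to G5.
Step away and step back to the same note — a neighbor tone (upper neighbor).
It falls on a weak beat, so it is unaccented.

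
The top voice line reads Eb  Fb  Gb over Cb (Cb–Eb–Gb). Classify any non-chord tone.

The harmony at that moment is Cb major triad (Cb, Eb, Gb); Fb is not a chord tone.
It is approached by step up from Eb and left by step up to Gb.
Step in, step out in the same direction — a passing tone.

Fb is a passing tone.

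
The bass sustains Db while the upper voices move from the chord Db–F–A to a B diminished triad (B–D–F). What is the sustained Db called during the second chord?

Pedal tone (pedal point).

The harmony at that moment is B diminished triad (B, D, F); Db is not a chord tone.
It is held over (the same pitch as the preceding Db) and then sustained as the same pitch into the next harmony.
Sustained through a change of harmony — a pedal tone.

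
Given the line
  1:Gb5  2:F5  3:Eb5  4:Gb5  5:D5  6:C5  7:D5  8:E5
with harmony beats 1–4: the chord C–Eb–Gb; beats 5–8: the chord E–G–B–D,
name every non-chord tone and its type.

The harmony at that moment is C diminished triad (C, Eb, Gb); F5 is not a chord tone.
It is approached by step down from Gb5 and left by step down to Eb5.
Step in, step out in the same direction — a passing tone.
The harmony at that moment is E minor seventh chord (E, G, B, D); C5 is not a chord tone.
It is approached by step down from D5 and left by step up to D5.
Step away and step back to the same note — a neighbor tone (lower neighbor).

F5 (beat 2) — passing tone; C5 (beat 6) — neighbor tone.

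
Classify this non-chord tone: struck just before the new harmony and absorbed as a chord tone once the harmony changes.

Anticipation.

Approach: ahead of the chord change (typically by step), so it is dissonant against the current harmony. Departure: none — the same pitch is restated or held and is a chord tone of the new harmony.
Dissonant first, consonant once the harmony catches up: the note simply arrives early — an anticipation. (The reverse timing, consonant first and dissonant after the change, would be a suspension or retardation.)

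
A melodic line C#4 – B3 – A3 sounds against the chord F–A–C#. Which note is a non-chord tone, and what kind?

The harmony at that moment is F augmented triad (F, A, C#); B3 is not a chord tone.
It is approached by step down from C#4 and left by step down to A3.
Step in, step out in the same direction — a passing tone.

B3 is a passing tone.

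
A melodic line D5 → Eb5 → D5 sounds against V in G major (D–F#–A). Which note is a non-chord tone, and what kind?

Eb5 is a neighbor tone.

The harmony at that moment is D major triad (D, F#, A); Eb5 is not a chord tone.
It is approached by step up from D5 and left by step down to D5.
Step away and step back to the same note — a neighbor tone (upper neighbor).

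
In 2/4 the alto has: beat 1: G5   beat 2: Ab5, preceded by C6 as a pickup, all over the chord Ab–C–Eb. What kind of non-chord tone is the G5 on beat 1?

Appoggiatura.

The harmony at that moment is Ab major triad (Ab, C, Eb); G5 is not a chord tone.
It is approached by leap down from C6 and left by step up to Ab5.
Leap in, step out, metrically accented — an appoggiatura.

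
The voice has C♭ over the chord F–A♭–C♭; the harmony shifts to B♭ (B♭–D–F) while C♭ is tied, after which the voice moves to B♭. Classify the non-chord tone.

C♭ is a suspension.

The harmony at that moment is B♭ major triad (B♭, D, F); C♭ is not a chord tone.
It is held over (the same pitch as the preceding C♭) and left by step down to B♭.
Held over from the previous chord and resolving down by step — a suspension.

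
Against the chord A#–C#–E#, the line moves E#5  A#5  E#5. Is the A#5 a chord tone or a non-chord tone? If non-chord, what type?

Chord tone (the root of A# minor triad).

A# minor triad contains A#, C#, E#; A# is the root, so it is a chord tone.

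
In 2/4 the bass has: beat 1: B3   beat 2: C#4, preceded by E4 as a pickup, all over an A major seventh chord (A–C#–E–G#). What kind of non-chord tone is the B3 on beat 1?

The harmony at that moment is A major seventh chord (A, C#, E, G#); B3 is not a chord tone.
It is approached by leap down from E4 and left by step up to C#4.
Leap in, step out, metrically accented — an appoggiatura.

Appoggiatura.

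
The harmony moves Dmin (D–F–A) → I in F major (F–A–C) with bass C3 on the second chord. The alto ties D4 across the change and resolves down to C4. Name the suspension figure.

At the second chord the bass is C3. The suspended D4 lies a ninth above the bass; after resolving down by step to C4, the interval above the bass becomes an octave.
Suspension figures are named by those two intervals: 9–8.

9–8 suspension.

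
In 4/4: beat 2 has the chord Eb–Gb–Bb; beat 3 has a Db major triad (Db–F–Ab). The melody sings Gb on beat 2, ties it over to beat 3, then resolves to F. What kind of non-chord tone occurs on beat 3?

The harmony at that moment is Db major triad (Db, F, Ab); Gb is not a chord tone.
It is held over (the same pitch as the preceding Gb) and left by step down to F.
Held over from the previous chord and resolving down by step — a suspension.

Suspension.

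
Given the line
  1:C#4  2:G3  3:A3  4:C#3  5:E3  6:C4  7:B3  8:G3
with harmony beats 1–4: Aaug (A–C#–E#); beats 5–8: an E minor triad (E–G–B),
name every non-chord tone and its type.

G3 (beat 2) — appoggiatura; C4 (beat 6) — appoggiatura.

The harmony at that moment is A augmented triad (A, C#, E#); G3 is not a chord tone.
It is approached by leap down from C#4 and left by step up to A3.
Leap in, step out — an appoggiatura.
The harmony at that moment is E minor triad (E, G, B); C4 is not a chord tone.
It is approached by leap up from E3 and left by step down to B3.
Leap in, step out — an appoggiatura.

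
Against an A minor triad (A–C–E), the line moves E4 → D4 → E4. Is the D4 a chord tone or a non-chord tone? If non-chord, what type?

The harmony at that moment is A minor triad (A, C, E); D4 is not a chord tone.
It is approached by step down from E4 and left by step up to E4.
Step away and step back to the same note — a neighbor tone (lower neighbor).

Non-chord tone — a neighbor tone.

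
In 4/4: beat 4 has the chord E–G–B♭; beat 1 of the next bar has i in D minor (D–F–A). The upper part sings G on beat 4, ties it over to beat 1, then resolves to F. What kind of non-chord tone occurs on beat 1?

Suspension.

The harmony at that moment is D minor triad (D, F, A); G is not a chord tone.
It is held over (the same pitch as the preceding G) and left by step down to F.
Held over from the previous chord and resolving down by step — a suspension.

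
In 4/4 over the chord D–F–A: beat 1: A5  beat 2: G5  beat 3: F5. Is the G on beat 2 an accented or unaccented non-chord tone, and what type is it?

The harmony at that moment is D minor triad (D, F, A); G5 is not a chord tone.
It is approached by step down from A5 and left by step down to F5.
Step in, step out in the same direction — a passing tone.
It falls on a weak beat, so it is unaccented.

Unaccented passing tone.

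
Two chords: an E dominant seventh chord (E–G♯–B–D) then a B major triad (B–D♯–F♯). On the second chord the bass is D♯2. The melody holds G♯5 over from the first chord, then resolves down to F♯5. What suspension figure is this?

At the second chord the bass is D♯2. The suspended G♯5 lies a fourth above the bass; after resolving down by step to F♯5, the interval above the bass becomes a third.
Suspension figures are named by those two intervals: 4–3.

4–3 suspension.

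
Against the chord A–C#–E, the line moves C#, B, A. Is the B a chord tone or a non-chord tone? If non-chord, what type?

The harmony at that moment is A major triad (A, C#, E); B is not a chord tone.
It is approached by step down from C# and left by step down to A.
Step in, step out in the same direction — a passing tone.

Non-chord tone — a passing tone.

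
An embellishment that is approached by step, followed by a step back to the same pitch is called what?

Approach: by step. Departure: by step in the opposite direction, back to the starting pitch.
Stepwise on both sides but reversing to return to the same chord tone — a neighbor tone. (Had it continued onward in the same direction it would be a passing tone instead.)

Neighbor tone.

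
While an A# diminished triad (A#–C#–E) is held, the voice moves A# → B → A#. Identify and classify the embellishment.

The harmony at that moment is A# diminished triad (A#, C#, E); B is not a chord tone.
It is approached by step up from A# and left by step down to A#.
Step away and step back to the same note — a neighbor tone (upper neighbor).

B is a neighbor tone.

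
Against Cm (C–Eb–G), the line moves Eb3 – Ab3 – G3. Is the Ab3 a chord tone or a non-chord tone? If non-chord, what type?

Non-chord tone — an appoggiatura.

The harmony at that moment is C minor triad (C, Eb, G); Ab3 is not a chord tone.
It is approached by leap up from Eb3 and left by step down to G3.
Leap in, step out — an appoggiatura.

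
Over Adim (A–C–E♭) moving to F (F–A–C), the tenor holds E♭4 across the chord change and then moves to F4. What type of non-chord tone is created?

E♭4 is a retardation.

The harmony at that moment is F major triad (F, A, C); E♭4 is not a chord tone.
It is held over (the same pitch as the preceding E♭4) and left by step up to F4.
Held over from the previous chord and resolving up by step — a retardation.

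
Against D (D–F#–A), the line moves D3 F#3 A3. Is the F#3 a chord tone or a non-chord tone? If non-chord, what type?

D major triad contains D, F#, A; F# is the third, so it is a chord tone.

Chord tone (the third of D major triad).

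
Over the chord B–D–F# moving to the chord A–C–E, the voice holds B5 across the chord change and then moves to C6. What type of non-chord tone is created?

B5 is a retardation.

The harmony at that moment is A minor triad (A, C, E); B5 is not a chord tone.
It is held over (the same pitch as the preceding B5) and left by step up to C6.
Held over from the previous chord and resolving up by step — a retardation.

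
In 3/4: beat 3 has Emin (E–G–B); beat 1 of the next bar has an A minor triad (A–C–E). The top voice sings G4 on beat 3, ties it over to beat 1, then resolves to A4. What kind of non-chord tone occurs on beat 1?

The harmony at that moment is A minor triad (A, C, E); G4 is not a chord tone.
It is held over (the same pitch as the preceding G4) and left by step up to A4.
Held over from the previous chord and resolving up by step — a retardation.

Retardation.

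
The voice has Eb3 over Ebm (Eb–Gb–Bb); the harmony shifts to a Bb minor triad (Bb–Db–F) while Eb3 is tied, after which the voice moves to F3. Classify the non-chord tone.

The harmony at that moment is Bb minor triad (Bb, Db, F); Eb3 is not a chord tone.
It is held over (the same pitch as the preceding Eb3) and left by step up to F3.
Held over from the previous chord and resolving up by step — a retardation.

Eb3 is a retardation.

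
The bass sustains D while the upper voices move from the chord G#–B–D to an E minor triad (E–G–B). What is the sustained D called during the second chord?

The harmony at that moment is E minor triad (E, G, B); D is not a chord tone.
It is held over (the same pitch as the preceding D) and then sustained as the same pitch into the next harmony.
Sustained through a change of harmony — a pedal tone.

Pedal tone (pedal point).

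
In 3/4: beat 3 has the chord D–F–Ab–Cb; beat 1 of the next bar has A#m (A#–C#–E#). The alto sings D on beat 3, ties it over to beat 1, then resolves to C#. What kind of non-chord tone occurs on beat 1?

Suspension.

The harmony at that moment is A# minor triad (A#, C#, E#); D is not a chord tone.
It is held over (the same pitch as the preceding D) and left by step down to C#.
Held over from the previous chord and resolving down by step — a suspension.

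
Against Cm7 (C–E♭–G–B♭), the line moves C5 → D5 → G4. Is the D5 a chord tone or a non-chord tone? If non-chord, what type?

Non-chord tone — an escape tone.

The harmony at that moment is C minor seventh chord (C, E♭, G, B♭); D5 is not a chord tone.
It is approached by step up from C5 and left by leap down to G4.
Step in, leap out — an escape tone.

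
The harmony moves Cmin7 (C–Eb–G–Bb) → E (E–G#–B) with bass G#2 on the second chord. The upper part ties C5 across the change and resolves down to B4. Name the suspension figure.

At the second chord the bass is G#2. The suspended C5 lies a fourth above the bass; after resolving down by step to B4, the interval above the bass becomes a third.
Suspension figures are named by those two intervals: 4–3.

4–3 suspension.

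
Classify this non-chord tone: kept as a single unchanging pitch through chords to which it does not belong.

Approach: none. Departure: none — a single pitch is sustained while the chords change around it, passing through harmonies that do not contain it.
No melodic motion at all; the dissonance is created entirely by the moving harmonies against the stationary note — a pedal tone (pedal point).

Pedal tone.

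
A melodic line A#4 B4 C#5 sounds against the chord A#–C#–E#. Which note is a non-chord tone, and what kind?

The harmony at that moment is A# minor triad (A#, C#, E#); B4 is not a chord tone.
It is approached by step up from A#4 and left by step up to C#5.
Step in, step out in the same direction — a passing tone.

B4 is a passing tone.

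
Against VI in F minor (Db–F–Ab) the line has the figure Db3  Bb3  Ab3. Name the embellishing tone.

The harmony at that moment is Db major triad (Db, F, Ab); Bb3 is not a chord tone.
It is approached by leap up from Db3 and left by step down to Ab3.
Leap in, step out — an appoggiatura.

Bb3 is an appoggiatura.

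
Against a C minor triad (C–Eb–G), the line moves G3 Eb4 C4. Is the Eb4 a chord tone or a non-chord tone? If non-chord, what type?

Chord tone (the third of C minor triad).

C minor triad contains C, Eb, G; Eb is the third, so it is a chord tone.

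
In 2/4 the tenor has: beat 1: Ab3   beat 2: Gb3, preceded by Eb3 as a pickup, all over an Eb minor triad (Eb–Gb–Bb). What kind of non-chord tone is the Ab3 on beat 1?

The harmony at that moment is Eb minor triad (Eb, Gb, Bb); Ab3 is not a chord tone.
It is approached by leap up from Eb3 and left by step down to Gb3.
Leap in, step out, metrically accented — an appoggiatura.

Appoggiatura.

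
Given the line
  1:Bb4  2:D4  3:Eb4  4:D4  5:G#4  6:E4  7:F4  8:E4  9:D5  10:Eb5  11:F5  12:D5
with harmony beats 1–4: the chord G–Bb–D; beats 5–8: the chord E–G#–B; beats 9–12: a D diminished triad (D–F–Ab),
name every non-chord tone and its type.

Eb4 (beat 3) — neighbor tone; F4 (beat 7) — neighbor tone; Eb5 (beat 10) — passing tone.

The harmony at that moment is G minor triad (G, Bb, D); Eb4 is not a chord tone.
It is approached by step up from D4 and left by step down to D4.
Step away and step back to the same note — a neighbor tone (upper neighbor).
The harmony at that moment is E major triad (E, G#, B); F4 is not a chord tone.
It is approached by step up from E4 and left by step down to E4.
Step away and step back to the same note — a neighbor tone (upper neighbor).
The harmony at that moment is D diminished triad (D, F, Ab); Eb5 is not a chord tone.
It is approached by step up from D5 and left by step up to F5.
Step in, step out in the same direction — a passing tone.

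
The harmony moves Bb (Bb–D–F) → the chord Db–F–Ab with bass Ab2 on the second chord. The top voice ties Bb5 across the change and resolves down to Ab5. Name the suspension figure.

At the second chord the bass is Ab2. The suspended Bb5 lies a ninth above the bass; after resolving down by step to Ab5, the interval above the bass becomes an octave.
Suspension figures are named by those two intervals: 9–8.

9–8 suspension.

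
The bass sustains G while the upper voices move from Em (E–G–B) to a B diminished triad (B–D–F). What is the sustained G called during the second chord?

Pedal tone (pedal point).

The harmony at that moment is B diminished triad (B, D, F); G is not a chord tone.
It is held over (the same pitch as the preceding G) and then sustained as the same pitch into the next harmony.
Sustained through a change of harmony — a pedal tone.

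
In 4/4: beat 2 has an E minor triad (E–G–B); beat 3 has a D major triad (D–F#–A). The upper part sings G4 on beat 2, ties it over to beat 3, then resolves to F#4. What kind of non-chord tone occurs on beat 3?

The harmony at that moment is D major triad (D, F#, A); G4 is not a chord tone.
It is held over (the same pitch as the preceding G4) and left by step down to F#4.
Held over from the previous chord and resolving down by step — a suspension.

Suspension.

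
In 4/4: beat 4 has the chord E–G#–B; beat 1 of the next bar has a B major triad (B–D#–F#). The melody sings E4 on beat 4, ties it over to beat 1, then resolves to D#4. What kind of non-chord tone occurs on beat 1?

Suspension.

The harmony at that moment is B major triad (B, D#, F#); E4 is not a chord tone.
It is held over (the same pitch as the preceding E4) and left by step down to D#4.
Held over from the previous chord and resolving down by step — a suspension.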